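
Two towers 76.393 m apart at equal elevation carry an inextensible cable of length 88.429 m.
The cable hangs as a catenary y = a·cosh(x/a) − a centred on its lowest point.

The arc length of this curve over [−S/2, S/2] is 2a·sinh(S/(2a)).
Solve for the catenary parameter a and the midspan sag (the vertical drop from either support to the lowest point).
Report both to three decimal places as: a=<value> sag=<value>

a=40.182 sag=19.563

seed: a₀ = √(S³/(24(L−S))) = √(76.393³/(24·12.036)) = 39.285622
iter 1: u=0.972277  f(a)=+5.819e-01  f'(a)=-6.727e-01  a ← 39.285622 − (+5.819e-01/-6.727e-01) = 40.150653
iter 2: u=0.951329  f(a)=+1.977e-02  f'(a)=-6.276e-01  a ← 40.150653 − (+1.977e-02/-6.276e-01) = 40.182157
iter 3: u=0.950584  f(a)=+2.461e-05  f'(a)=-6.261e-01  a ← 40.182157 − (+2.461e-05/-6.261e-01) = 40.182196
iter 4: u=0.950583  f(a)=+3.826e-11  f'(a)=-6.261e-01  a ← 40.182196 − (+3.826e-11/-6.261e-01) = 40.182196
iter 5: u=0.950583  f(a)=-1.421e-14  f'(a)=-6.261e-01  a ← 40.182196 − (-1.421e-14/-6.261e-01) = 40.182196
converged: |Δa| < 1e-12 after 5 iterations
sag = a·(cosh(S/(2a)) − 1) = 40.182196·(cosh(0.950583) − 1) = 19.563355
T_max/T_min = cosh(S/(2a)) = 1.486866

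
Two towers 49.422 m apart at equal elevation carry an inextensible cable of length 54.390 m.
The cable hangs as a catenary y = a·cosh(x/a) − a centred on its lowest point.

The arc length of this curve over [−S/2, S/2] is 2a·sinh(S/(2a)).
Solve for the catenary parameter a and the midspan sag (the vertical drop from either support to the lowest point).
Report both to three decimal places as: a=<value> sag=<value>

a=32.288 sag=9.927

seed: a₀ = √(S³/(24(L−S))) = √(49.422³/(24·4.968)) = 31.818819
iter 1: u=0.776616  f(a)=+1.520e-01  f'(a)=-3.315e-01  a ← 31.818819 − (+1.520e-01/-3.315e-01) = 32.277287
iter 2: u=0.765585  f(a)=+3.347e-03  f'(a)=-3.171e-01  a ← 32.277287 − (+3.347e-03/-3.171e-01) = 32.287844
iter 3: u=0.765334  f(a)=+1.705e-06  f'(a)=-3.167e-01  a ← 32.287844 − (+1.705e-06/-3.167e-01) = 32.287850
iter 4: u=0.765334  f(a)=+4.334e-13  f'(a)=-3.167e-01  a ← 32.287850 − (+4.334e-13/-3.167e-01) = 32.287850
converged: |Δa| < 1e-12 after 4 iterations
sag = a·(cosh(S/(2a)) − 1) = 32.287850·(cosh(0.765334) − 1) = 9.926760
T_max/T_min = cosh(S/(2a)) = 1.307446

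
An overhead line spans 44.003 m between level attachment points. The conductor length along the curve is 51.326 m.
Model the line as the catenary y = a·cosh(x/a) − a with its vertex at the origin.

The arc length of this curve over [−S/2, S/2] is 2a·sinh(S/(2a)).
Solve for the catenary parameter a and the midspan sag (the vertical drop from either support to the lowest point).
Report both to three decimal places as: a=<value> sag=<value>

seed: a₀ = √(S³/(24(L−S))) = √(44.003³/(24·7.323)) = 22.017768
iter 1: u=0.999261  f(a)=+3.744e-01  f'(a)=-7.340e-01  a ← 22.017768 − (+3.744e-01/-7.340e-01) = 22.527864
iter 2: u=0.976635  f(a)=+1.341e-02  f'(a)=-6.823e-01  a ← 22.527864 − (+1.341e-02/-6.823e-01) = 22.547514
iter 3: u=0.975784  f(a)=+1.860e-05  f'(a)=-6.804e-01  a ← 22.547514 − (+1.860e-05/-6.804e-01) = 22.547541
iter 4: u=0.975783  f(a)=+3.594e-11  f'(a)=-6.804e-01  a ← 22.547541 − (+3.594e-11/-6.804e-01) = 22.547541
iter 5: u=0.975783  f(a)=-1.421e-14  f'(a)=-6.804e-01  a ← 22.547541 − (-1.421e-14/-6.804e-01) = 22.547541
converged: |Δa| < 1e-12 after 5 iterations
sag = a·(cosh(S/(2a)) − 1) = 22.547541·(cosh(0.975783) − 1) = 11.613565
T_max/T_min = cosh(S/(2a)) = 1.515070

a=22.548 sag=11.614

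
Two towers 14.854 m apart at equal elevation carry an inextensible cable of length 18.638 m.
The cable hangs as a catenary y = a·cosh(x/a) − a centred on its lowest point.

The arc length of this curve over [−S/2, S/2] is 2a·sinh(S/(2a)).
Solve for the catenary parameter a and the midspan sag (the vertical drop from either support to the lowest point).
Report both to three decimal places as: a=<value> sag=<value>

seed: a₀ = √(S³/(24(L−S))) = √(14.854³/(24·3.784)) = 6.007364
iter 1: u=1.236316  f(a)=+2.999e-01  f'(a)=-1.463e+00  a ← 6.007364 − (+2.999e-01/-1.463e+00) = 6.212358
iter 2: u=1.195520  f(a)=+1.604e-02  f'(a)=-1.310e+00  a ← 6.212358 − (+1.604e-02/-1.310e+00) = 6.224595
iter 3: u=1.193170  f(a)=+5.157e-05  f'(a)=-1.302e+00  a ← 6.224595 − (+5.157e-05/-1.302e+00) = 6.224635
iter 4: u=1.193162  f(a)=+5.372e-10  f'(a)=-1.302e+00  a ← 6.224635 − (+5.372e-10/-1.302e+00) = 6.224635
iter 5: u=1.193162  f(a)=+3.553e-15  f'(a)=-1.302e+00  a ← 6.224635 − (+3.553e-15/-1.302e+00) = 6.224635
converged: |Δa| < 1e-12 after 5 iterations
sag = a·(cosh(S/(2a)) − 1) = 6.224635·(cosh(1.193162) − 1) = 4.982052
T_max/T_min = cosh(S/(2a)) = 1.800377

a=6.225 sag=4.982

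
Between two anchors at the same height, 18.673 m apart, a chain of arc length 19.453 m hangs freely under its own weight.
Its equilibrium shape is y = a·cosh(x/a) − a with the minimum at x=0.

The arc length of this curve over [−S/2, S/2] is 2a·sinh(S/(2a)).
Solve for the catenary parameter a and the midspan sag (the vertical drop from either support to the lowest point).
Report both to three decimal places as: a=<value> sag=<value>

seed: a₀ = √(S³/(24(L−S))) = √(18.673³/(24·0.780)) = 18.649544
iter 1: u=0.500629  f(a)=+9.833e-03  f'(a)=-8.576e-02  a ← 18.649544 − (+9.833e-03/-8.576e-02) = 18.764198
iter 2: u=0.497570  f(a)=+9.142e-05  f'(a)=-8.418e-02  a ← 18.764198 − (+9.142e-05/-8.418e-02) = 18.765284
iter 3: u=0.497541  f(a)=+8.066e-09  f'(a)=-8.416e-02  a ← 18.765284 − (+8.066e-09/-8.416e-02) = 18.765284
iter 4: u=0.497541  f(a)=-3.553e-15  f'(a)=-8.416e-02  a ← 18.765284 − (-3.553e-15/-8.416e-02) = 18.765284
converged: |Δa| < 1e-12 after 4 iterations
sag = a·(cosh(S/(2a)) − 1) = 18.765284·(cosh(0.497541) − 1) = 2.370957
T_max/T_min = cosh(S/(2a)) = 1.126348

a=18.765 sag=2.371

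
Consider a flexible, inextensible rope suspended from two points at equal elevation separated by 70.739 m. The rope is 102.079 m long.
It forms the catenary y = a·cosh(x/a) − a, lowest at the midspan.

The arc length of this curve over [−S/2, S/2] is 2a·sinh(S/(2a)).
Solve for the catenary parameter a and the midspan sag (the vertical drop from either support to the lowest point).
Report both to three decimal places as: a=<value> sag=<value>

a=23.010 sag=32.977

seed: a₀ = √(S³/(24(L−S))) = √(70.739³/(24·31.340)) = 21.693681
iter 1: u=1.630406  f(a)=+4.439e+00  f'(a)=-3.734e+00  a ← 21.693681 − (+4.439e+00/-3.734e+00) = 22.882504
iter 2: u=1.545701  f(a)=+3.910e-01  f'(a)=-3.103e+00  a ← 22.882504 − (+3.910e-01/-3.103e+00) = 23.008531
iter 3: u=1.537234  f(a)=+3.681e-03  f'(a)=-3.044e+00  a ← 23.008531 − (+3.681e-03/-3.044e+00) = 23.009740
iter 4: u=1.537153  f(a)=+3.331e-07  f'(a)=-3.044e+00  a ← 23.009740 − (+3.331e-07/-3.044e+00) = 23.009740
iter 5: u=1.537153  f(a)=-1.421e-14  f'(a)=-3.044e+00  a ← 23.009740 − (-1.421e-14/-3.044e+00) = 23.009740
converged: |Δa| < 1e-12 after 5 iterations
sag = a·(cosh(S/(2a)) − 1) = 23.009740·(cosh(1.537153) − 1) = 32.976675
T_max/T_min = cosh(S/(2a)) = 2.433162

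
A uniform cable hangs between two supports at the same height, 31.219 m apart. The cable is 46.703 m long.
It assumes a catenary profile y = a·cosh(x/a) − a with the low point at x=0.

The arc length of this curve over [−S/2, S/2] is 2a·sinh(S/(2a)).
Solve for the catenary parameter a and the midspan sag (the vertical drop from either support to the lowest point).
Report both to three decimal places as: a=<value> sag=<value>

seed: a₀ = √(S³/(24(L−S))) = √(31.219³/(24·15.484)) = 9.048598
iter 1: u=1.725074  f(a)=+2.474e+00  f'(a)=-4.555e+00  a ← 9.048598 − (+2.474e+00/-4.555e+00) = 9.591725
iter 2: u=1.627392  f(a)=+2.403e-01  f'(a)=-3.710e+00  a ← 9.591725 − (+2.403e-01/-3.710e+00) = 9.656487
iter 3: u=1.616478  f(a)=+2.804e-03  f'(a)=-3.624e+00  a ← 9.656487 − (+2.804e-03/-3.624e+00) = 9.657261
iter 4: u=1.616349  f(a)=+3.917e-07  f'(a)=-3.623e+00  a ← 9.657261 − (+3.917e-07/-3.623e+00) = 9.657261
iter 5: u=1.616349  f(a)=+1.421e-14  f'(a)=-3.623e+00  a ← 9.657261 − (+1.421e-14/-3.623e+00) = 9.657261
converged: |Δa| < 1e-12 after 5 iterations
sag = a·(cosh(S/(2a)) − 1) = 9.657261·(cosh(1.616349) − 1) = 15.612390
T_max/T_min = cosh(S/(2a)) = 2.616648

a=9.657 sag=15.612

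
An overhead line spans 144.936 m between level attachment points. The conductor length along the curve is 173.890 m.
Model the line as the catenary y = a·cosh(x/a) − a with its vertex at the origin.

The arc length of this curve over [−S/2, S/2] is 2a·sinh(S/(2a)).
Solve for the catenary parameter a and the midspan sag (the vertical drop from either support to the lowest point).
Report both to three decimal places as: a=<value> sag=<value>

seed: a₀ = √(S³/(24(L−S))) = √(144.936³/(24·28.954)) = 66.191847
iter 1: u=1.094818  f(a)=+1.786e+00  f'(a)=-9.843e-01  a ← 66.191847 − (+1.786e+00/-9.843e-01) = 68.005929
iter 2: u=1.065613  f(a)=+7.604e-02  f'(a)=-9.021e-01  a ← 68.005929 − (+7.604e-02/-9.021e-01) = 68.090220
iter 3: u=1.064294  f(a)=+1.515e-04  f'(a)=-8.985e-01  a ← 68.090220 − (+1.515e-04/-8.985e-01) = 68.090389
iter 4: u=1.064291  f(a)=+6.037e-10  f'(a)=-8.985e-01  a ← 68.090389 − (+6.037e-10/-8.985e-01) = 68.090389
iter 5: u=1.064291  f(a)=+5.684e-14  f'(a)=-8.985e-01  a ← 68.090389 − (+5.684e-14/-8.985e-01) = 68.090389
converged: |Δa| < 1e-12 after 5 iterations
sag = a·(cosh(S/(2a)) − 1) = 68.090389·(cosh(1.064291) − 1) = 42.343909
T_max/T_min = cosh(S/(2a)) = 1.621878

a=68.090 sag=42.344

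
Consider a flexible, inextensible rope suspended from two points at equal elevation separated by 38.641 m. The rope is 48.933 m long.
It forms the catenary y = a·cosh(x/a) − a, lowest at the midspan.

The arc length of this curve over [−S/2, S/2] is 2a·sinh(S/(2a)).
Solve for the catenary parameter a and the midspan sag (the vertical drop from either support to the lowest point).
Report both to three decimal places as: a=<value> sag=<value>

seed: a₀ = √(S³/(24(L−S))) = √(38.641³/(24·10.292)) = 15.283296
iter 1: u=1.264158  f(a)=+8.544e-01  f'(a)=-1.575e+00  a ← 15.283296 − (+8.544e-01/-1.575e+00) = 15.825853
iter 2: u=1.220819  f(a)=+4.760e-02  f'(a)=-1.404e+00  a ← 15.825853 − (+4.760e-02/-1.404e+00) = 15.859767
iter 3: u=1.218208  f(a)=+1.671e-04  f'(a)=-1.394e+00  a ← 15.859767 − (+1.671e-04/-1.394e+00) = 15.859887
iter 4: u=1.218199  f(a)=+2.074e-09  f'(a)=-1.394e+00  a ← 15.859887 − (+2.074e-09/-1.394e+00) = 15.859887
iter 5: u=1.218199  f(a)=-7.105e-15  f'(a)=-1.394e+00  a ← 15.859887 − (-7.105e-15/-1.394e+00) = 15.859887
converged: |Δa| < 1e-12 after 5 iterations
sag = a·(cosh(S/(2a)) − 1) = 15.859887·(cosh(1.218199) − 1) = 13.297370
T_max/T_min = cosh(S/(2a)) = 1.838428

a=15.860 sag=13.297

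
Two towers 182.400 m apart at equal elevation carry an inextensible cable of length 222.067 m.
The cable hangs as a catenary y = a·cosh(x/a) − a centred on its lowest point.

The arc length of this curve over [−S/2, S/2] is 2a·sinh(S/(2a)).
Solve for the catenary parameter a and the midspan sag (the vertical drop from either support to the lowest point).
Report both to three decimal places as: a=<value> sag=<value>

seed: a₀ = √(S³/(24(L−S))) = √(182.400³/(24·39.667)) = 79.839343
iter 1: u=1.142294  f(a)=+2.670e+00  f'(a)=-1.130e+00  a ← 79.839343 − (+2.670e+00/-1.130e+00) = 82.203023
iter 2: u=1.109448  f(a)=+1.232e-01  f'(a)=-1.027e+00  a ← 82.203023 − (+1.232e-01/-1.027e+00) = 82.322879
iter 3: u=1.107833  f(a)=+2.901e-04  f'(a)=-1.023e+00  a ← 82.322879 − (+2.901e-04/-1.023e+00) = 82.323163
iter 4: u=1.107829  f(a)=+1.618e-09  f'(a)=-1.023e+00  a ← 82.323163 − (+1.618e-09/-1.023e+00) = 82.323163
iter 5: u=1.107829  f(a)=-5.684e-14  f'(a)=-1.023e+00  a ← 82.323163 − (-5.684e-14/-1.023e+00) = 82.323163
converged: |Δa| < 1e-12 after 5 iterations
sag = a·(cosh(S/(2a)) − 1) = 82.323163·(cosh(1.107829) − 1) = 55.899633
T_max/T_min = cosh(S/(2a)) = 1.679027

a=82.323 sag=55.900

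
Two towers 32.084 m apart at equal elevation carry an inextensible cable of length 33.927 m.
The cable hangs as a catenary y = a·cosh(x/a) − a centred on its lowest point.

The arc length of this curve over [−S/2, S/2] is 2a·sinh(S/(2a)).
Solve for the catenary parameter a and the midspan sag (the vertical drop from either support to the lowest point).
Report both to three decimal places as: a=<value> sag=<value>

a=27.558 sag=4.803

seed: a₀ = √(S³/(24(L−S))) = √(32.084³/(24·1.843)) = 27.325271
iter 1: u=0.587076  f(a)=+3.202e-02  f'(a)=-1.396e-01  a ← 27.325271 − (+3.202e-02/-1.396e-01) = 27.554655
iter 2: u=0.582188  f(a)=+4.077e-04  f'(a)=-1.361e-01  a ← 27.554655 − (+4.077e-04/-1.361e-01) = 27.557651
iter 3: u=0.582125  f(a)=+6.798e-08  f'(a)=-1.360e-01  a ← 27.557651 − (+6.798e-08/-1.360e-01) = 27.557652
iter 4: u=0.582125  f(a)=+0.000e+00  f'(a)=-1.360e-01  a ← 27.557652 − (+0.000e+00/-1.360e-01) = 27.557652
converged: |Δa| < 1e-12 after 4 iterations
sag = a·(cosh(S/(2a)) − 1) = 27.557652·(cosh(0.582125) − 1) = 4.802579
T_max/T_min = cosh(S/(2a)) = 1.174274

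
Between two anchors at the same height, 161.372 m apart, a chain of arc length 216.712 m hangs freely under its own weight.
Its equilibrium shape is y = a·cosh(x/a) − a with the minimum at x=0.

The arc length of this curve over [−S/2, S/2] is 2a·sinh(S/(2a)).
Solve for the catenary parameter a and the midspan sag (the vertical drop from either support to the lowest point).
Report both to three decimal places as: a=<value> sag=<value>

seed: a₀ = √(S³/(24(L−S))) = √(161.372³/(24·55.340)) = 56.249294
iter 1: u=1.434436  f(a)=+5.980e+00  f'(a)=-2.403e+00  a ← 56.249294 − (+5.980e+00/-2.403e+00) = 58.737567
iter 2: u=1.373669  f(a)=+4.197e-01  f'(a)=-2.077e+00  a ← 58.737567 − (+4.197e-01/-2.077e+00) = 58.939661
iter 3: u=1.368959  f(a)=+2.413e-03  f'(a)=-2.053e+00  a ← 58.939661 − (+2.413e-03/-2.053e+00) = 58.940836
iter 4: u=1.368932  f(a)=+8.071e-08  f'(a)=-2.053e+00  a ← 58.940836 − (+8.071e-08/-2.053e+00) = 58.940836
iter 5: u=1.368932  f(a)=+2.842e-14  f'(a)=-2.053e+00  a ← 58.940836 − (+2.842e-14/-2.053e+00) = 58.940836
converged: |Δa| < 1e-12 after 5 iterations
sag = a·(cosh(S/(2a)) − 1) = 58.940836·(cosh(1.368932) − 1) = 64.408444
T_max/T_min = cosh(S/(2a)) = 2.092764

a=58.941 sag=64.408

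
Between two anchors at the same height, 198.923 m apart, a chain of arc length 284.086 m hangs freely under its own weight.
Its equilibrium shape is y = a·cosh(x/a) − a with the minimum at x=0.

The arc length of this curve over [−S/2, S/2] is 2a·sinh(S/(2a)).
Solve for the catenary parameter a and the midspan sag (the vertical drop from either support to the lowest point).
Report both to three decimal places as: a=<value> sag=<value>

seed: a₀ = √(S³/(24(L−S))) = √(198.923³/(24·85.163)) = 62.057804
iter 1: u=1.602723  f(a)=+1.163e+01  f'(a)=-3.518e+00  a ← 62.057804 − (+1.163e+01/-3.518e+00) = 65.364528
iter 2: u=1.521643  f(a)=+9.944e-01  f'(a)=-2.940e+00  a ← 65.364528 − (+9.944e-01/-2.940e+00) = 65.702791
iter 3: u=1.513809  f(a)=+8.768e-03  f'(a)=-2.888e+00  a ← 65.702791 − (+8.768e-03/-2.888e+00) = 65.705827
iter 4: u=1.513739  f(a)=+6.950e-07  f'(a)=-2.888e+00  a ← 65.705827 − (+6.950e-07/-2.888e+00) = 65.705827
iter 5: u=1.513739  f(a)=+5.684e-14  f'(a)=-2.888e+00  a ← 65.705827 − (+5.684e-14/-2.888e+00) = 65.705827
converged: |Δa| < 1e-12 after 5 iterations
sag = a·(cosh(S/(2a)) − 1) = 65.705827·(cosh(1.513739) − 1) = 90.798069
T_max/T_min = cosh(S/(2a)) = 2.381888

a=65.706 sag=90.798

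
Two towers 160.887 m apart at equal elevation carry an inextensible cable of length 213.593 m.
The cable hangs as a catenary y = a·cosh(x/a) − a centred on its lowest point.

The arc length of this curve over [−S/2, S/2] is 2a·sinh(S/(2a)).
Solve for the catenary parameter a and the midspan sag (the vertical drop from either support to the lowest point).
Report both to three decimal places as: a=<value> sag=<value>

a=60.009 sag=62.493

seed: a₀ = √(S³/(24(L−S))) = √(160.887³/(24·52.706)) = 57.378049
iter 1: u=1.401991  f(a)=+5.429e+00  f'(a)=-2.225e+00  a ← 57.378049 − (+5.429e+00/-2.225e+00) = 59.818565
iter 2: u=1.344792  f(a)=+3.656e-01  f'(a)=-1.934e+00  a ← 59.818565 − (+3.656e-01/-1.934e+00) = 60.007586
iter 3: u=1.340555  f(a)=+1.923e-03  f'(a)=-1.914e+00  a ← 60.007586 − (+1.923e-03/-1.914e+00) = 60.008591
iter 4: u=1.340533  f(a)=+5.379e-08  f'(a)=-1.914e+00  a ← 60.008591 − (+5.379e-08/-1.914e+00) = 60.008591
iter 5: u=1.340533  f(a)=-2.842e-14  f'(a)=-1.914e+00  a ← 60.008591 − (-2.842e-14/-1.914e+00) = 60.008591
converged: |Δa| < 1e-12 after 5 iterations
sag = a·(cosh(S/(2a)) − 1) = 60.008591·(cosh(1.340533) − 1) = 62.492525
T_max/T_min = cosh(S/(2a)) = 2.041393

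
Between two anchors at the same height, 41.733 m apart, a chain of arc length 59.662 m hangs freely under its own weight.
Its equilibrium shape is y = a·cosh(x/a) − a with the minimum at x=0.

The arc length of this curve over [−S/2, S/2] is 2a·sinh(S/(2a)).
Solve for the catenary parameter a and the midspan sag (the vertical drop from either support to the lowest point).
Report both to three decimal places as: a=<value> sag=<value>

seed: a₀ = √(S³/(24(L−S))) = √(41.733³/(24·17.929)) = 12.996780
iter 1: u=1.605513  f(a)=+2.458e+00  f'(a)=-3.539e+00  a ← 12.996780 − (+2.458e+00/-3.539e+00) = 13.691289
iter 2: u=1.524071  f(a)=+2.108e-01  f'(a)=-2.956e+00  a ← 13.691289 − (+2.108e-01/-2.956e+00) = 13.762592
iter 3: u=1.516175  f(a)=+1.871e-03  f'(a)=-2.903e+00  a ← 13.762592 − (+1.871e-03/-2.903e+00) = 13.763236
iter 4: u=1.516104  f(a)=+1.503e-07  f'(a)=-2.903e+00  a ← 13.763236 − (+1.503e-07/-2.903e+00) = 13.763236
iter 5: u=1.516104  f(a)=+1.421e-14  f'(a)=-2.903e+00  a ← 13.763236 − (+1.421e-14/-2.903e+00) = 13.763236
converged: |Δa| < 1e-12 after 5 iterations
sag = a·(cosh(S/(2a)) − 1) = 13.763236·(cosh(1.516104) − 1) = 19.089697
T_max/T_min = cosh(S/(2a)) = 2.387006

a=13.763 sag=19.090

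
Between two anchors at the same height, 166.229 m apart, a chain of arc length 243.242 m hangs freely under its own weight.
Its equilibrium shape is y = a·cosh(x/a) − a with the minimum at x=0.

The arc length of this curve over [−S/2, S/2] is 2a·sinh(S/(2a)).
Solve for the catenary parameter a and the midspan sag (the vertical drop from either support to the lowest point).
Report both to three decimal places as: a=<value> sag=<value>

seed: a₀ = √(S³/(24(L−S))) = √(166.229³/(24·77.013)) = 49.850848
iter 1: u=1.667264  f(a)=+1.144e+01  f'(a)=-4.038e+00  a ← 49.850848 − (+1.144e+01/-4.038e+00) = 52.683746
iter 2: u=1.577612  f(a)=+1.048e+00  f'(a)=-3.330e+00  a ← 52.683746 − (+1.048e+00/-3.330e+00) = 52.998378
iter 3: u=1.568246  f(a)=+1.074e-02  f'(a)=-3.262e+00  a ← 52.998378 − (+1.074e-02/-3.262e+00) = 53.001671
iter 4: u=1.568149  f(a)=+1.155e-06  f'(a)=-3.261e+00  a ← 53.001671 − (+1.155e-06/-3.261e+00) = 53.001672
iter 5: u=1.568149  f(a)=+0.000e+00  f'(a)=-3.261e+00  a ← 53.001672 − (+0.000e+00/-3.261e+00) = 53.001672
converged: |Δa| < 1e-12 after 5 iterations
sag = a·(cosh(S/(2a)) − 1) = 53.001672·(cosh(1.568149) − 1) = 79.666504
T_max/T_min = cosh(S/(2a)) = 2.503094

a=53.002 sag=79.667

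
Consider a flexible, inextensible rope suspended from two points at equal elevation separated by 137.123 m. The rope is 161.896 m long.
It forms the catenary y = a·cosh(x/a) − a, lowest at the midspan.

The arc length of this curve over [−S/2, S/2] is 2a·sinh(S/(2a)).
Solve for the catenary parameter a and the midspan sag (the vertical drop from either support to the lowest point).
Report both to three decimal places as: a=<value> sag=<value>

seed: a₀ = √(S³/(24(L−S))) = √(137.123³/(24·24.773)) = 65.852238
iter 1: u=1.041142  f(a)=+1.378e+00  f'(a)=-8.372e-01  a ← 65.852238 − (+1.378e+00/-8.372e-01) = 67.498097
iter 2: u=1.015755  f(a)=+5.335e-02  f'(a)=-7.735e-01  a ← 67.498097 − (+5.335e-02/-7.735e-01) = 67.567067
iter 3: u=1.014718  f(a)=+8.710e-05  f'(a)=-7.709e-01  a ← 67.567067 − (+8.710e-05/-7.709e-01) = 67.567180
iter 4: u=1.014716  f(a)=+2.331e-10  f'(a)=-7.709e-01  a ← 67.567180 − (+2.331e-10/-7.709e-01) = 67.567180
iter 5: u=1.014716  f(a)=-2.842e-14  f'(a)=-7.709e-01  a ← 67.567180 − (-2.842e-14/-7.709e-01) = 67.567180
converged: |Δa| < 1e-12 after 5 iterations
sag = a·(cosh(S/(2a)) − 1) = 67.567180·(cosh(1.014716) − 1) = 37.874285
T_max/T_min = cosh(S/(2a)) = 1.560543

a=67.567 sag=37.874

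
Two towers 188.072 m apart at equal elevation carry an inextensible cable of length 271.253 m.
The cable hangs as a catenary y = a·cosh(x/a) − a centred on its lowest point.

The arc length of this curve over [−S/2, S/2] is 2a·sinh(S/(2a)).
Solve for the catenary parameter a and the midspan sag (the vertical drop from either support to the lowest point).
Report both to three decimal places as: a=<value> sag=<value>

a=61.222 sag=87.582

seed: a₀ = √(S³/(24(L−S))) = √(188.072³/(24·83.181)) = 57.725609
iter 1: u=1.629017  f(a)=+1.176e+01  f'(a)=-3.723e+00  a ← 57.725609 − (+1.176e+01/-3.723e+00) = 60.884598
iter 2: u=1.544496  f(a)=+1.034e+00  f'(a)=-3.094e+00  a ← 60.884598 − (+1.034e+00/-3.094e+00) = 61.218888
iter 3: u=1.536062  f(a)=+9.707e-03  f'(a)=-3.037e+00  a ← 61.218888 − (+9.707e-03/-3.037e+00) = 61.222085
iter 4: u=1.535982  f(a)=+8.726e-07  f'(a)=-3.036e+00  a ← 61.222085 − (+8.726e-07/-3.036e+00) = 61.222085
iter 5: u=1.535982  f(a)=+0.000e+00  f'(a)=-3.036e+00  a ← 61.222085 − (+0.000e+00/-3.036e+00) = 61.222085
converged: |Δa| < 1e-12 after 5 iterations
sag = a·(cosh(S/(2a)) − 1) = 61.222085·(cosh(1.535982) − 1) = 87.582119
T_max/T_min = cosh(S/(2a)) = 2.430564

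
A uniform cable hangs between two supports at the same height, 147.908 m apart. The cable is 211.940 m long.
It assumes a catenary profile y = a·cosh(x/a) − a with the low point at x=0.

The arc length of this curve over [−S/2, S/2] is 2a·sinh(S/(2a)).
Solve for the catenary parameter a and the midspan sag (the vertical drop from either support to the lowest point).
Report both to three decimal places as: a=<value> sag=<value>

a=48.612 sag=67.976

seed: a₀ = √(S³/(24(L−S))) = √(147.908³/(24·64.032)) = 45.886332
iter 1: u=1.611678  f(a)=+8.849e+00  f'(a)=-3.586e+00  a ← 45.886332 − (+8.849e+00/-3.586e+00) = 48.353835
iter 2: u=1.529434  f(a)=+7.640e-01  f'(a)=-2.992e+00  a ← 48.353835 − (+7.640e-01/-2.992e+00) = 48.609195
iter 3: u=1.521399  f(a)=+6.882e-03  f'(a)=-2.938e+00  a ← 48.609195 − (+6.882e-03/-2.938e+00) = 48.611537
iter 4: u=1.521326  f(a)=+5.695e-07  f'(a)=-2.937e+00  a ← 48.611537 − (+5.695e-07/-2.937e+00) = 48.611537
iter 5: u=1.521326  f(a)=+0.000e+00  f'(a)=-2.937e+00  a ← 48.611537 − (+0.000e+00/-2.937e+00) = 48.611537
converged: |Δa| < 1e-12 after 5 iterations
sag = a·(cosh(S/(2a)) − 1) = 48.611537·(cosh(1.521326) − 1) = 67.976294
T_max/T_min = cosh(S/(2a)) = 2.398357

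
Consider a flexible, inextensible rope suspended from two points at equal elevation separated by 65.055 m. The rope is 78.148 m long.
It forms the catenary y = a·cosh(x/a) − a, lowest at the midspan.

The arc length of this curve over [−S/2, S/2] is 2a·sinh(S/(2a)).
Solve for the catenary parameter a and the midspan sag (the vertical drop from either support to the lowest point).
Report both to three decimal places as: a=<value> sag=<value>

seed: a₀ = √(S³/(24(L−S))) = √(65.055³/(24·13.093)) = 29.600280
iter 1: u=1.098892  f(a)=+8.136e-01  f'(a)=-9.962e-01  a ← 29.600280 − (+8.136e-01/-9.962e-01) = 30.417035
iter 2: u=1.069384  f(a)=+3.489e-02  f'(a)=-9.124e-01  a ← 30.417035 − (+3.489e-02/-9.124e-01) = 30.455276
iter 3: u=1.068042  f(a)=+7.053e-05  f'(a)=-9.087e-01  a ← 30.455276 − (+7.053e-05/-9.087e-01) = 30.455354
iter 4: u=1.068039  f(a)=+2.895e-10  f'(a)=-9.087e-01  a ← 30.455354 − (+2.895e-10/-9.087e-01) = 30.455354
iter 5: u=1.068039  f(a)=-1.421e-14  f'(a)=-9.087e-01  a ← 30.455354 − (-1.421e-14/-9.087e-01) = 30.455354
converged: |Δa| < 1e-12 after 5 iterations
sag = a·(cosh(S/(2a)) − 1) = 30.455354·(cosh(1.068039) − 1) = 19.085599
T_max/T_min = cosh(S/(2a)) = 1.626675

a=30.455 sag=19.086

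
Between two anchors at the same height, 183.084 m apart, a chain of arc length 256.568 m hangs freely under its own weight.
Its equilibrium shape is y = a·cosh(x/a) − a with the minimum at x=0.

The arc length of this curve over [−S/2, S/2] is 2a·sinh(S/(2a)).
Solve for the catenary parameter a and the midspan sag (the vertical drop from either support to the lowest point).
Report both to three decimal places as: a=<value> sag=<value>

seed: a₀ = √(S³/(24(L−S))) = √(183.084³/(24·73.484)) = 58.989345
iter 1: u=1.551840  f(a)=+9.373e+00  f'(a)=-3.145e+00  a ← 58.989345 − (+9.373e+00/-3.145e+00) = 61.969236
iter 2: u=1.477217  f(a)=+7.570e-01  f'(a)=-2.656e+00  a ← 61.969236 − (+7.570e-01/-2.656e+00) = 62.254263
iter 3: u=1.470454  f(a)=+5.898e-03  f'(a)=-2.615e+00  a ← 62.254263 − (+5.898e-03/-2.615e+00) = 62.256519
iter 4: u=1.470400  f(a)=+3.641e-07  f'(a)=-2.614e+00  a ← 62.256519 − (+3.641e-07/-2.614e+00) = 62.256519
iter 5: u=1.470400  f(a)=+5.684e-14  f'(a)=-2.614e+00  a ← 62.256519 − (+5.684e-14/-2.614e+00) = 62.256519
converged: |Δa| < 1e-12 after 5 iterations
sag = a·(cosh(S/(2a)) − 1) = 62.256519·(cosh(1.470400) − 1) = 80.336113
T_max/T_min = cosh(S/(2a)) = 2.290405

a=62.257 sag=80.336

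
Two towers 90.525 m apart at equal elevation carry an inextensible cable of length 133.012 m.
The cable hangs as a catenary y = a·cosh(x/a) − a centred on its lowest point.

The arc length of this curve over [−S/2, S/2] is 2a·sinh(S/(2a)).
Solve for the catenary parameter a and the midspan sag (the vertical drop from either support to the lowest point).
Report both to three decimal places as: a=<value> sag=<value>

seed: a₀ = √(S³/(24(L−S))) = √(90.525³/(24·42.487)) = 26.972372
iter 1: u=1.678106  f(a)=+6.399e+00  f'(a)=-4.132e+00  a ← 26.972372 − (+6.399e+00/-4.132e+00) = 28.521274
iter 2: u=1.586973  f(a)=+5.926e-01  f'(a)=-3.399e+00  a ← 28.521274 − (+5.926e-01/-3.399e+00) = 28.695640
iter 3: u=1.577330  f(a)=+6.228e-03  f'(a)=-3.328e+00  a ← 28.695640 − (+6.228e-03/-3.328e+00) = 28.697512
iter 4: u=1.577227  f(a)=+7.038e-07  f'(a)=-3.327e+00  a ← 28.697512 − (+7.038e-07/-3.327e+00) = 28.697512
iter 5: u=1.577227  f(a)=-2.842e-14  f'(a)=-3.327e+00  a ← 28.697512 − (-2.842e-14/-3.327e+00) = 28.697512
converged: |Δa| < 1e-12 after 5 iterations
sag = a·(cosh(S/(2a)) − 1) = 28.697512·(cosh(1.577227) − 1) = 43.735873
T_max/T_min = cosh(S/(2a)) = 2.524030

a=28.698 sag=43.736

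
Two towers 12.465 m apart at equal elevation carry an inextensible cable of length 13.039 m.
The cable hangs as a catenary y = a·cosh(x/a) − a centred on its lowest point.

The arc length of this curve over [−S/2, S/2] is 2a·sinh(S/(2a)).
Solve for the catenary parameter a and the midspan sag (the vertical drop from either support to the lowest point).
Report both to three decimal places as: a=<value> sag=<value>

seed: a₀ = √(S³/(24(L−S))) = √(12.465³/(24·0.574)) = 11.857056
iter 1: u=0.525636  f(a)=+7.982e-03  f'(a)=-9.952e-02  a ← 11.857056 − (+7.982e-03/-9.952e-02) = 11.937259
iter 2: u=0.522105  f(a)=+8.171e-05  f'(a)=-9.749e-02  a ← 11.937259 − (+8.171e-05/-9.749e-02) = 11.938097
iter 3: u=0.522068  f(a)=+8.760e-09  f'(a)=-9.747e-02  a ← 11.938097 − (+8.760e-09/-9.747e-02) = 11.938097
iter 4: u=0.522068  f(a)=+1.776e-15  f'(a)=-9.747e-02  a ← 11.938097 − (+1.776e-15/-9.747e-02) = 11.938097
converged: |Δa| < 1e-12 after 4 iterations
sag = a·(cosh(S/(2a)) − 1) = 11.938097·(cosh(0.522068) − 1) = 1.664184
T_max/T_min = cosh(S/(2a)) = 1.139401

a=11.938 sag=1.664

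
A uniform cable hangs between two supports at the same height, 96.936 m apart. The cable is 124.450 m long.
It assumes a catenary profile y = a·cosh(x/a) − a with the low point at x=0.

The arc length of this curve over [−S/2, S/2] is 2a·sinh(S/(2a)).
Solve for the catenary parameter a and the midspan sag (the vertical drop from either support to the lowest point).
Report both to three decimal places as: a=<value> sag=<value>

seed: a₀ = √(S³/(24(L−S))) = √(96.936³/(24·27.514)) = 37.140278
iter 1: u=1.304998  f(a)=+2.440e+00  f'(a)=-1.750e+00  a ← 37.140278 − (+2.440e+00/-1.750e+00) = 38.534803
iter 2: u=1.257772  f(a)=+1.442e-01  f'(a)=-1.549e+00  a ← 38.534803 − (+1.442e-01/-1.549e+00) = 38.627897
iter 3: u=1.254741  f(a)=+5.731e-04  f'(a)=-1.536e+00  a ← 38.627897 − (+5.731e-04/-1.536e+00) = 38.628270
iter 4: u=1.254729  f(a)=+9.137e-09  f'(a)=-1.536e+00  a ← 38.628270 − (+9.137e-09/-1.536e+00) = 38.628270
iter 5: u=1.254729  f(a)=+0.000e+00  f'(a)=-1.536e+00  a ← 38.628270 − (+0.000e+00/-1.536e+00) = 38.628270
converged: |Δa| < 1e-12 after 5 iterations
sag = a·(cosh(S/(2a)) − 1) = 38.628270·(cosh(1.254729) − 1) = 34.611704
T_max/T_min = cosh(S/(2a)) = 1.896020

a=38.628 sag=34.612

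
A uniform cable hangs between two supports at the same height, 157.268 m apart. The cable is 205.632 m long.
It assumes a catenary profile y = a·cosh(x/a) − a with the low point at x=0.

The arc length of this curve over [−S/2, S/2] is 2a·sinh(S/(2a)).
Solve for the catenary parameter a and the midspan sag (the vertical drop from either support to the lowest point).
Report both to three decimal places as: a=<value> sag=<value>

seed: a₀ = √(S³/(24(L−S))) = √(157.268³/(24·48.364)) = 57.888703
iter 1: u=1.358365  f(a)=+4.663e+00  f'(a)=-2.000e+00  a ← 57.888703 − (+4.663e+00/-2.000e+00) = 60.219933
iter 2: u=1.305780  f(a)=+2.965e-01  f'(a)=-1.753e+00  a ← 60.219933 − (+2.965e-01/-1.753e+00) = 60.389032
iter 3: u=1.302124  f(a)=+1.378e-03  f'(a)=-1.737e+00  a ← 60.389032 − (+1.378e-03/-1.737e+00) = 60.389826
iter 4: u=1.302107  f(a)=+3.010e-08  f'(a)=-1.737e+00  a ← 60.389826 − (+3.010e-08/-1.737e+00) = 60.389826
iter 5: u=1.302107  f(a)=+0.000e+00  f'(a)=-1.737e+00  a ← 60.389826 − (+0.000e+00/-1.737e+00) = 60.389826
converged: |Δa| < 1e-12 after 5 iterations
sag = a·(cosh(S/(2a)) − 1) = 60.389826·(cosh(1.302107) − 1) = 58.849685
T_max/T_min = cosh(S/(2a)) = 1.974497

a=60.390 sag=58.850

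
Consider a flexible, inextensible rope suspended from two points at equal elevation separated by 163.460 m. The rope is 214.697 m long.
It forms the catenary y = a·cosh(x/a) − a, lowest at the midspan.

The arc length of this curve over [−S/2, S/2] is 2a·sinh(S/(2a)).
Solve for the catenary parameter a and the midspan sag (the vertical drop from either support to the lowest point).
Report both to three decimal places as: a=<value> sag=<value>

a=62.218 sag=61.858

seed: a₀ = √(S³/(24(L−S))) = √(163.460³/(24·51.237)) = 59.596365
iter 1: u=1.371392  f(a)=+5.040e+00  f'(a)=-2.065e+00  a ← 59.596365 − (+5.040e+00/-2.065e+00) = 62.036442
iter 2: u=1.317451  f(a)=+3.260e-01  f'(a)=-1.806e+00  a ← 62.036442 − (+3.260e-01/-1.806e+00) = 62.216973
iter 3: u=1.313629  f(a)=+1.573e-03  f'(a)=-1.789e+00  a ← 62.216973 − (+1.573e-03/-1.789e+00) = 62.217853
iter 4: u=1.313610  f(a)=+3.703e-08  f'(a)=-1.789e+00  a ← 62.217853 − (+3.703e-08/-1.789e+00) = 62.217853
iter 5: u=1.313610  f(a)=+5.684e-14  f'(a)=-1.789e+00  a ← 62.217853 − (+5.684e-14/-1.789e+00) = 62.217853
converged: |Δa| < 1e-12 after 5 iterations
sag = a·(cosh(S/(2a)) − 1) = 62.217853·(cosh(1.313610) − 1) = 61.857776
T_max/T_min = cosh(S/(2a)) = 1.994213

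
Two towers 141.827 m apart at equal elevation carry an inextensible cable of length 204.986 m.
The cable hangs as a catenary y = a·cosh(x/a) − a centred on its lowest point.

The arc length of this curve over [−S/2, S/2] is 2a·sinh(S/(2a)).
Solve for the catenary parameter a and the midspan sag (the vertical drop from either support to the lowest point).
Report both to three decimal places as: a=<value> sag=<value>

a=46.027 sag=66.327

seed: a₀ = √(S³/(24(L−S))) = √(141.827³/(24·63.159)) = 43.382556
iter 1: u=1.634609  f(a)=+8.995e+00  f'(a)=-3.768e+00  a ← 43.382556 − (+8.995e+00/-3.768e+00) = 45.769944
iter 2: u=1.549346  f(a)=+7.959e-01  f'(a)=-3.128e+00  a ← 45.769944 − (+7.959e-01/-3.128e+00) = 46.024392
iter 3: u=1.540781  f(a)=+7.567e-03  f'(a)=-3.069e+00  a ← 46.024392 − (+7.567e-03/-3.069e+00) = 46.026857
iter 4: u=1.540698  f(a)=+6.985e-07  f'(a)=-3.068e+00  a ← 46.026857 − (+6.985e-07/-3.068e+00) = 46.026858
iter 5: u=1.540698  f(a)=+2.842e-14  f'(a)=-3.068e+00  a ← 46.026858 − (+2.842e-14/-3.068e+00) = 46.026858
converged: |Δa| < 1e-12 after 5 iterations
sag = a·(cosh(S/(2a)) − 1) = 46.026858·(cosh(1.540698) − 1) = 66.326543
T_max/T_min = cosh(S/(2a)) = 2.441040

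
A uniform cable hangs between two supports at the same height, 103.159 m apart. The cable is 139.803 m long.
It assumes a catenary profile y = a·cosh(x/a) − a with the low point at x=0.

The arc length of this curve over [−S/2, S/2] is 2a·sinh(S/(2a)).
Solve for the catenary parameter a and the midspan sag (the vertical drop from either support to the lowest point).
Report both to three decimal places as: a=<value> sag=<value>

seed: a₀ = √(S³/(24(L−S))) = √(103.159³/(24·36.644)) = 35.330813
iter 1: u=1.459901  f(a)=+4.109e+00  f'(a)=-2.551e+00  a ← 35.330813 − (+4.109e+00/-2.551e+00) = 36.941317
iter 2: u=1.396255  f(a)=+2.977e-01  f'(a)=-2.194e+00  a ← 36.941317 − (+2.977e-01/-2.194e+00) = 37.076990
iter 3: u=1.391146  f(a)=+1.832e-03  f'(a)=-2.167e+00  a ← 37.076990 − (+1.832e-03/-2.167e+00) = 37.077836
iter 4: u=1.391114  f(a)=+7.031e-08  f'(a)=-2.167e+00  a ← 37.077836 − (+7.031e-08/-2.167e+00) = 37.077836
iter 5: u=1.391114  f(a)=-2.842e-14  f'(a)=-2.167e+00  a ← 37.077836 − (-2.842e-14/-2.167e+00) = 37.077836
converged: |Δa| < 1e-12 after 5 iterations
sag = a·(cosh(S/(2a)) − 1) = 37.077836·(cosh(1.391114) − 1) = 42.048554
T_max/T_min = cosh(S/(2a)) = 2.134062

a=37.078 sag=42.049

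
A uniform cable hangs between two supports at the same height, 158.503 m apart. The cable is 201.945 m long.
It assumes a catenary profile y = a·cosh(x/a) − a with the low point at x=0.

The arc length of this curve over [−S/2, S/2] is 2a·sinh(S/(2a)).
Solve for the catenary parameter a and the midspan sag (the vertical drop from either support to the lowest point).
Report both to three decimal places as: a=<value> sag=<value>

seed: a₀ = √(S³/(24(L−S))) = √(158.503³/(24·43.442)) = 61.801029
iter 1: u=1.282365  f(a)=+3.715e+00  f'(a)=-1.651e+00  a ← 61.801029 − (+3.715e+00/-1.651e+00) = 64.051124
iter 2: u=1.237316  f(a)=+2.125e-01  f'(a)=-1.467e+00  a ← 64.051124 − (+2.125e-01/-1.467e+00) = 64.195992
iter 3: u=1.234524  f(a)=+7.890e-04  f'(a)=-1.456e+00  a ← 64.195992 − (+7.890e-04/-1.456e+00) = 64.196534
iter 4: u=1.234514  f(a)=+1.096e-08  f'(a)=-1.456e+00  a ← 64.196534 − (+1.096e-08/-1.456e+00) = 64.196534
iter 5: u=1.234514  f(a)=-5.684e-14  f'(a)=-1.456e+00  a ← 64.196534 − (-5.684e-14/-1.456e+00) = 64.196534
converged: |Δa| < 1e-12 after 5 iterations
sag = a·(cosh(S/(2a)) − 1) = 64.196534·(cosh(1.234514) − 1) = 55.455632
T_max/T_min = cosh(S/(2a)) = 1.863842

a=64.197 sag=55.456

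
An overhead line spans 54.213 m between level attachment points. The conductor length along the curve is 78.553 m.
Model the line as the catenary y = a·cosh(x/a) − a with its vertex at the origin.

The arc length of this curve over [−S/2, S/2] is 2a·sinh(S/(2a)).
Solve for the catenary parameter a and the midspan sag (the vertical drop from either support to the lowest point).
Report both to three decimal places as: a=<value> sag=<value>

seed: a₀ = √(S³/(24(L−S))) = √(54.213³/(24·24.340)) = 16.515406
iter 1: u=1.641286  f(a)=+3.497e+00  f'(a)=-3.822e+00  a ← 16.515406 − (+3.497e+00/-3.822e+00) = 17.430323
iter 2: u=1.555135  f(a)=+3.116e-01  f'(a)=-3.169e+00  a ← 17.430323 − (+3.116e-01/-3.169e+00) = 17.528666
iter 3: u=1.546410  f(a)=+3.009e-03  f'(a)=-3.108e+00  a ← 17.528666 − (+3.009e-03/-3.108e+00) = 17.529635
iter 4: u=1.546324  f(a)=+2.866e-07  f'(a)=-3.107e+00  a ← 17.529635 − (+2.866e-07/-3.107e+00) = 17.529635
iter 5: u=1.546324  f(a)=+1.421e-14  f'(a)=-3.107e+00  a ← 17.529635 − (+1.421e-14/-3.107e+00) = 17.529635
converged: |Δa| < 1e-12 after 5 iterations
sag = a·(cosh(S/(2a)) − 1) = 17.529635·(cosh(1.546324) − 1) = 25.481196
T_max/T_min = cosh(S/(2a)) = 2.453607

a=17.530 sag=25.481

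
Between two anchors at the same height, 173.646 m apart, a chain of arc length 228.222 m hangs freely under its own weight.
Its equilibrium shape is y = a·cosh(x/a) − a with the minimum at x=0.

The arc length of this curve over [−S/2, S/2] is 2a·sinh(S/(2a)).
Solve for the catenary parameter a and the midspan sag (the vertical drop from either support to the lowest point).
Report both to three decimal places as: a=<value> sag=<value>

a=66.013 sag=65.816

seed: a₀ = √(S³/(24(L−S))) = √(173.646³/(24·54.576)) = 63.225272
iter 1: u=1.373233  f(a)=+5.383e+00  f'(a)=-2.075e+00  a ← 63.225272 − (+5.383e+00/-2.075e+00) = 65.819948
iter 2: u=1.319099  f(a)=+3.491e-01  f'(a)=-1.814e+00  a ← 65.819948 − (+3.491e-01/-1.814e+00) = 66.012452
iter 3: u=1.315252  f(a)=+1.694e-03  f'(a)=-1.796e+00  a ← 66.012452 − (+1.694e-03/-1.796e+00) = 66.013395
iter 4: u=1.315233  f(a)=+4.028e-08  f'(a)=-1.796e+00  a ← 66.013395 − (+4.028e-08/-1.796e+00) = 66.013395
iter 5: u=1.315233  f(a)=+0.000e+00  f'(a)=-1.796e+00  a ← 66.013395 − (+0.000e+00/-1.796e+00) = 66.013395
converged: |Δa| < 1e-12 after 5 iterations
sag = a·(cosh(S/(2a)) − 1) = 66.013395·(cosh(1.315233) − 1) = 65.816376
T_max/T_min = cosh(S/(2a)) = 1.997015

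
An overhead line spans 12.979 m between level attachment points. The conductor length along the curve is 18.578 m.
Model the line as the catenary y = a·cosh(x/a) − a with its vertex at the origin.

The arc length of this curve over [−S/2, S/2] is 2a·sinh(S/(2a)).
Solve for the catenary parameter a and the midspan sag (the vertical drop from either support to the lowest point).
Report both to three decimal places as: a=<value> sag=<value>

a=4.272 sag=5.952

seed: a₀ = √(S³/(24(L−S))) = √(12.979³/(24·5.599)) = 4.033676
iter 1: u=1.608830  f(a)=+7.709e-01  f'(a)=-3.564e+00  a ← 4.033676 − (+7.709e-01/-3.564e+00) = 4.249955
iter 2: u=1.526957  f(a)=+6.634e-02  f'(a)=-2.975e+00  a ← 4.249955 − (+6.634e-02/-2.975e+00) = 4.272256
iter 3: u=1.518987  f(a)=+5.936e-04  f'(a)=-2.922e+00  a ← 4.272256 − (+5.936e-04/-2.922e+00) = 4.272459
iter 4: u=1.518915  f(a)=+4.846e-08  f'(a)=-2.922e+00  a ← 4.272459 − (+4.846e-08/-2.922e+00) = 4.272459
iter 5: u=1.518915  f(a)=+0.000e+00  f'(a)=-2.922e+00  a ← 4.272459 − (+0.000e+00/-2.922e+00) = 4.272459
converged: |Δa| < 1e-12 after 5 iterations
sag = a·(cosh(S/(2a)) − 1) = 4.272459·(cosh(1.518915) − 1) = 5.951994
T_max/T_min = cosh(S/(2a)) = 2.393107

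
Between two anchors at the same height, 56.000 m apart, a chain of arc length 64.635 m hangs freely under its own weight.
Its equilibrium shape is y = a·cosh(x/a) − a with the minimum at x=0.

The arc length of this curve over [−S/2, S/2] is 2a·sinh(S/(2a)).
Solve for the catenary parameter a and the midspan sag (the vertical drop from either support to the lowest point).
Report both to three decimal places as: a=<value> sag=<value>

a=29.761 sag=14.172

seed: a₀ = √(S³/(24(L−S))) = √(56.000³/(24·8.635)) = 29.110204
iter 1: u=0.961862  f(a)=+4.084e-01  f'(a)=-6.500e-01  a ← 29.110204 − (+4.084e-01/-6.500e-01) = 29.738453
iter 2: u=0.941542  f(a)=+1.359e-02  f'(a)=-6.074e-01  a ← 29.738453 − (+1.359e-02/-6.074e-01) = 29.760835
iter 3: u=0.940834  f(a)=+1.621e-05  f'(a)=-6.059e-01  a ← 29.760835 − (+1.621e-05/-6.059e-01) = 29.760862
iter 4: u=0.940833  f(a)=+2.314e-11  f'(a)=-6.059e-01  a ← 29.760862 − (+2.314e-11/-6.059e-01) = 29.760862
iter 5: u=0.940833  f(a)=-2.842e-14  f'(a)=-6.059e-01  a ← 29.760862 − (-2.842e-14/-6.059e-01) = 29.760862
converged: |Δa| < 1e-12 after 5 iterations
sag = a·(cosh(S/(2a)) − 1) = 29.760862·(cosh(0.940833) − 1) = 14.172380
T_max/T_min = cosh(S/(2a)) = 1.476209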